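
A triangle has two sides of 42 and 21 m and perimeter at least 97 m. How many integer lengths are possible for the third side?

29

Triangle inequality: 21 < x < 63. Perimeter ≥ 97 gives x ≥ 97 − 42 − 21 = 34.
So 34 ≤ x < 63; integers 34 through 62: 29 values.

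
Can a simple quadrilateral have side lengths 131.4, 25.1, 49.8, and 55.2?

For a quadrilateral, each side must be shorter than the sum of the others.
Here the longest side is 131.4, but the remaining 3 sides sum to only 130.1.

No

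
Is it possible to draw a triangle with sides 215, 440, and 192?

The longest side is 440, but the other two sum to only 407.
407 < 440, so the triangle inequality fails.

No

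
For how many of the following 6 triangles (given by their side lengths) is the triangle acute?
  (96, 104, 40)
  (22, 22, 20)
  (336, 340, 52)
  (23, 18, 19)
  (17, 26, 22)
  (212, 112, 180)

3

(96,104,40): 40²+96² = 10816 = 104² → right
(22,22,20): 20²+22² = 884 > 484 = 22² → acute
(336,340,52): 52²+336² = 115600 = 340² → right
(23,18,19): 18²+19² = 685 > 529 = 23² → acute
(17,26,22): 17²+22² = 773 > 676 = 26² → acute
(212,112,180): 112²+180² = 44944 = 212² → right
3 of the 6 are acute.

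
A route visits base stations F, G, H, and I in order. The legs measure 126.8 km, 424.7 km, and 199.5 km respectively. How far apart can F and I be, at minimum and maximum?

The maximum is all hops collinear in one direction: 126.8 + 424.7 + 199.5 = 751.0.
The longest hop is 424.7; the others sum to 326.3. Folding the others back against it leaves at least 424.7 − 326.3 = 98.4.

98.4 ≤ FI ≤ 751.0 km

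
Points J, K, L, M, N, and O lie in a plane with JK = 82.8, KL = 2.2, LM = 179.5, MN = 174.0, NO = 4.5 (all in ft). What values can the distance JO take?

0 ≤ JO ≤ 443.0 ft

The maximum is all hops collinear in one direction: 82.8 + 2.2 + 179.5 + 174.0 + 4.5 = 443.0.
The longest hop is 179.5; the others sum to 263.5. Since 179.5 ≤ 263.5, the path can fold back on itself completely, so the minimum distance is 0.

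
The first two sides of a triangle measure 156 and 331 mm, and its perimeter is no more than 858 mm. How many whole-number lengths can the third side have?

Triangle inequality: 175 < x < 487. Perimeter ≤ 858 gives x ≤ 858 − 156 − 331 = 371.
So 175 < x ≤ 371; integers 176 through 371: 196 values.

196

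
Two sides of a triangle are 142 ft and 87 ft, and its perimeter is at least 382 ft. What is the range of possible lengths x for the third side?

Triangle inequality alone gives 55 < x < 229.
The perimeter condition gives x ≥ 382 − 142 − 87 = 153.
Intersecting the two: 153 ≤ x < 229.

153 ≤ x < 229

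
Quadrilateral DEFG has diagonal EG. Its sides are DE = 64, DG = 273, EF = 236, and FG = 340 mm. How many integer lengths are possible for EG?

From triangle DEG: 209 < EG < 337.
From triangle FEG: 104 < EG < 576.
Intersection: 209 < EG < 337, so integers 210 through 336: 127 values.

127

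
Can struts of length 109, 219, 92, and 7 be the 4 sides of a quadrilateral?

No

For a quadrilateral, each side must be shorter than the sum of the others.
Here the longest side is 219, but the remaining 3 sides sum to only 208.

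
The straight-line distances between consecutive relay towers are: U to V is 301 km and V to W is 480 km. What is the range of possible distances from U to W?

By the triangle inequality, |301 − 480| ≤ UW ≤ 301 + 480.

179 ≤ UW ≤ 781 km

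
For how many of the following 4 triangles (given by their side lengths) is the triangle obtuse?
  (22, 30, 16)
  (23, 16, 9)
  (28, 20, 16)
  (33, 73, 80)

3

(22,30,16): 16²+22² = 740 < 900 = 30² → obtuse
(23,16,9): 9²+16² = 337 < 529 = 23² → obtuse
(28,20,16): 16²+20² = 656 < 784 = 28² → obtuse
(33,73,80): 33²+73² = 6418 > 6400 = 80² → acute
3 of the 4 are obtuse.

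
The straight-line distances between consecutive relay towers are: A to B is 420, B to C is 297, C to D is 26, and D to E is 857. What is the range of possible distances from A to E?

114 ≤ AE ≤ 1600

The maximum is all hops collinear in one direction: 420 + 297 + 26 + 857 = 1600.
The longest hop is 857; the others sum to 743. Folding the others back against it leaves at least 857 − 743 = 114.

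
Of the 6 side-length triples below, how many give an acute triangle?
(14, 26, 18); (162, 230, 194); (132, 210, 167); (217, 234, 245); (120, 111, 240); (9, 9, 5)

(14,26,18): 14²+18² = 520 < 676 = 26² → obtuse
(162,230,194): 162²+194² = 63880 > 52900 = 230² → acute
(132,210,167): 132²+167² = 45313 > 44100 = 210² → acute
(217,234,245): 217²+234² = 101845 > 60025 = 245² → acute
(120,111,240): 111+120 ≤ 240, not a triangle
(9,9,5): 5²+9² = 106 > 81 = 9² → acute
4 of the 6 are acute.

4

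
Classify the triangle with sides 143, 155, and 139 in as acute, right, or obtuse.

acute

Compare the square of the longest side to the sum of squares of the other two: 139² + 143² = 39770 > 24025 = 155².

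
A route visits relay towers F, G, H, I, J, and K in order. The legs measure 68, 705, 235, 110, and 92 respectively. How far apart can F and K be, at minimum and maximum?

The maximum is all hops collinear in one direction: 68 + 705 + 235 + 110 + 92 = 1210.
The longest hop is 705; the others sum to 505. Folding the others back against it leaves at least 705 − 505 = 200.

200 ≤ FK ≤ 1210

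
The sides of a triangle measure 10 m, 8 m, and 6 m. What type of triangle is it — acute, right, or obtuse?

right

Compare the square of the longest side to the sum of squares of the other two: 6² + 8² = 100 = 10².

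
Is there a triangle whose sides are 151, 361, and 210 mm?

The two shorter sides sum to 361, exactly equal to the longest side 361.
That gives only a degenerate (flat) triangle — the inequality must be strict.

No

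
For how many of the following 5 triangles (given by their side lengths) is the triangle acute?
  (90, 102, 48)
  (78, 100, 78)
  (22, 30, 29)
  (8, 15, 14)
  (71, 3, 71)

4

(90,102,48): 48²+90² = 10404 = 102² → right
(78,100,78): 78²+78² = 12168 > 10000 = 100² → acute
(22,30,29): 22²+29² = 1325 > 900 = 30² → acute
(8,15,14): 8²+14² = 260 > 225 = 15² → acute
(71,3,71): 3²+71² = 5050 > 5041 = 71² → acute
4 of the 5 are acute.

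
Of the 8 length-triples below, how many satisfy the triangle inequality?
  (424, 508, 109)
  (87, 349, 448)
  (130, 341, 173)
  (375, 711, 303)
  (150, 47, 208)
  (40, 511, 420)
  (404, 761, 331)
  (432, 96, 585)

(109,424,508): 109+424 > 508 → valid
(87,349,448): 87+349 ≤ 448 → not valid
(130,173,341): 130+173 ≤ 341 → not valid
(303,375,711): 303+375 ≤ 711 → not valid
(47,150,208): 47+150 ≤ 208 → not valid
(40,420,511): 40+420 ≤ 511 → not valid
(331,404,761): 331+404 ≤ 761 → not valid
(96,432,585): 96+432 ≤ 585 → not valid
1 of the 8 triples forms a triangle.

1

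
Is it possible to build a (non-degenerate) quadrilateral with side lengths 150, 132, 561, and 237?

For a quadrilateral, each side must be shorter than the sum of the others.
Here the longest side is 561, but the remaining 3 sides sum to only 519.

No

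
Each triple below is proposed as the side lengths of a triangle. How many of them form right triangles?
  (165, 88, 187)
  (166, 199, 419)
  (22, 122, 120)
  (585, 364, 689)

3

(165,88,187): 88²+165² = 34969 = 187² → right
(166,199,419): 166+199 ≤ 419, not a triangle
(22,122,120): 22²+120² = 14884 = 122² → right
(585,364,689): 364²+585² = 474721 = 689² → right
3 of the 4 are right.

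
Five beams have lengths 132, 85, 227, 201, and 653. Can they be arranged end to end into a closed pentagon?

No

For a pentagon, each side must be shorter than the sum of the others.
Here the longest side is 653, but the remaining 4 sides sum to only 645.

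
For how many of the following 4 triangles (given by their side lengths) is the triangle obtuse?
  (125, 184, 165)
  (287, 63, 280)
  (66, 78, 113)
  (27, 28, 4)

(125,184,165): 125²+165² = 42850 > 33856 = 184² → acute
(287,63,280): 63²+280² = 82369 = 287² → right
(66,78,113): 66²+78² = 10440 < 12769 = 113² → obtuse
(27,28,4): 4²+27² = 745 < 784 = 28² → obtuse
2 of the 4 are obtuse.

2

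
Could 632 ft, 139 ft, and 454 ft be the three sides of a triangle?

The longest side is 632, but the other two sum to only 593.
593 < 632, so the triangle inequality fails.

No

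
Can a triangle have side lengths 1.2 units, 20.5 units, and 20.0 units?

The longest side is 20.5, and the other two sum to 21.2.
Since 21.2 > 20.5, the triangle inequality holds.

Yes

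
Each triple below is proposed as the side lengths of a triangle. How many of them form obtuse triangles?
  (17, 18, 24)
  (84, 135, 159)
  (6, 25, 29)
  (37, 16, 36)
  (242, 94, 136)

1

(17,18,24): 17²+18² = 613 > 576 = 24² → acute
(84,135,159): 84²+135² = 25281 = 159² → right
(6,25,29): 6²+25² = 661 < 841 = 29² → obtuse
(37,16,36): 16²+36² = 1552 > 1369 = 37² → acute
(242,94,136): 94+136 ≤ 242, not a triangle
1 of the 5 is obtuse.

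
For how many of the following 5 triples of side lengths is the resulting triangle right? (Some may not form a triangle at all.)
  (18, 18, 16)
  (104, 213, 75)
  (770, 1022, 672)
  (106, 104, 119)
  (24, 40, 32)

2

(18,18,16): 16²+18² = 580 > 324 = 18² → acute
(104,213,75): 75+104 ≤ 213, not a triangle
(770,1022,672): 672²+770² = 1044484 = 1022² → right
(106,104,119): 104²+106² = 22052 > 14161 = 119² → acute
(24,40,32): 24²+32² = 1600 = 40² → right
2 of the 5 are right.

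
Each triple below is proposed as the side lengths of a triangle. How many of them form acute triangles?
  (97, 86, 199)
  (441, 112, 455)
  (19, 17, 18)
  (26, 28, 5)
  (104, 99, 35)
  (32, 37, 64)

(97,86,199): 86+97 ≤ 199, not a triangle
(441,112,455): 112²+441² = 207025 = 455² → right
(19,17,18): 17²+18² = 613 > 361 = 19² → acute
(26,28,5): 5²+26² = 701 < 784 = 28² → obtuse
(104,99,35): 35²+99² = 11026 > 10816 = 104² → acute
(32,37,64): 32²+37² = 2393 < 4096 = 64² → obtuse
2 of the 6 are acute.

2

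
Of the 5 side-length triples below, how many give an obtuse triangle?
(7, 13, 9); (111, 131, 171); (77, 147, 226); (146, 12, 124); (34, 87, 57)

(7,13,9): 7²+9² = 130 < 169 = 13² → obtuse
(111,131,171): 111²+131² = 29482 > 29241 = 171² → acute
(77,147,226): 77+147 ≤ 226, not a triangle
(146,12,124): 12+124 ≤ 146, not a triangle
(34,87,57): 34²+57² = 4405 < 7569 = 87² → obtuse
2 of the 5 are obtuse.

2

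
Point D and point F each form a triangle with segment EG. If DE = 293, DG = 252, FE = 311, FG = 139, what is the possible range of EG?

172 < EG < 450

From triangle DEG: |293 − 252| < EG < 293 + 252, i.e. 41 < EG < 545.
From triangle FEG: 172 < EG < 450.
Both must hold, so EG lies in the intersection.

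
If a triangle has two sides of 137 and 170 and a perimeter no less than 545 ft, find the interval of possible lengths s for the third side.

Triangle inequality alone gives 33 < s < 307.
The perimeter condition gives s ≥ 545 − 137 − 170 = 238.
Intersecting the two: 238 ≤ s < 307.

238 ≤ s < 307 ft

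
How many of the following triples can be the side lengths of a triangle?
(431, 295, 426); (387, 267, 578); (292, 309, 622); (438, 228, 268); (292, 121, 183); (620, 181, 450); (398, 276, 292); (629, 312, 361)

(295,426,431): 295+426 > 431 → valid
(267,387,578): 267+387 > 578 → valid
(292,309,622): 292+309 ≤ 622 → not valid
(228,268,438): 228+268 > 438 → valid
(121,183,292): 121+183 > 292 → valid
(181,450,620): 181+450 > 620 → valid
(276,292,398): 276+292 > 398 → valid
(312,361,629): 312+361 > 629 → valid
7 of the 8 triples form a triangle.

7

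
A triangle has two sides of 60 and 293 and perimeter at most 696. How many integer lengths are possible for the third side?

Triangle inequality: 233 < x < 353. Perimeter ≤ 696 gives x ≤ 696 − 60 − 293 = 343.
So 233 < x ≤ 343; integers 234 through 343: 110 values.

110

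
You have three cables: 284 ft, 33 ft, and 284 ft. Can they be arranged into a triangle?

The longest side is 284, and the other two sum to 317.
Since 317 > 284, the triangle inequality holds.

Yes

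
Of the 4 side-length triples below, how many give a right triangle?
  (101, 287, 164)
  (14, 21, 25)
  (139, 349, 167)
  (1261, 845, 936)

(101,287,164): 101+164 ≤ 287, not a triangle
(14,21,25): 14²+21² = 637 > 625 = 25² → acute
(139,349,167): 139+167 ≤ 349, not a triangle
(1261,845,936): 845²+936² = 1590121 = 1261² → right
1 of the 4 is right.

1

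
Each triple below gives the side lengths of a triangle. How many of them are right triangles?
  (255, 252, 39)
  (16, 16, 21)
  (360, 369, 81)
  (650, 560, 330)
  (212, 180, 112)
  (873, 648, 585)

5

(255,252,39): 39²+252² = 65025 = 255² → right
(16,16,21): 16²+16² = 512 > 441 = 21² → acute
(360,369,81): 81²+360² = 136161 = 369² → right
(650,560,330): 330²+560² = 422500 = 650² → right
(212,180,112): 112²+180² = 44944 = 212² → right
(873,648,585): 585²+648² = 762129 = 873² → right
5 of the 6 are right.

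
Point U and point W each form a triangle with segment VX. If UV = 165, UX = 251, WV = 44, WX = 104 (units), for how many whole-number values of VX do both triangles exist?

61

From triangle UVX: 86 < VX < 416.
From triangle WVX: 60 < VX < 148.
Intersection: 86 < VX < 148, so integers 87 through 147: 61 values.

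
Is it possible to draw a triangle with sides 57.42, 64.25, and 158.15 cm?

The longest side is 158.15, but the other two sum to only 121.67.
121.67 < 158.15, so the triangle inequality fails.

No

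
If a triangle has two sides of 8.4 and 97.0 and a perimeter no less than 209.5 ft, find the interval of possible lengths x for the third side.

Triangle inequality alone gives 88.6 < x < 105.4.
The perimeter condition gives x ≥ 209.5 − 8.4 − 97.0 = 104.1.
Intersecting the two: 104.1 ≤ x < 105.4.

104.1 ≤ x < 105.4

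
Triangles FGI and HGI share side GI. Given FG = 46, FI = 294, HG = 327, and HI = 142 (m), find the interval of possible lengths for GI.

248 < GI < 340

From triangle FGI: |46 − 294| < GI < 46 + 294, i.e. 248 < GI < 340.
From triangle HGI: 185 < GI < 469.
Both must hold, so GI lies in the intersection.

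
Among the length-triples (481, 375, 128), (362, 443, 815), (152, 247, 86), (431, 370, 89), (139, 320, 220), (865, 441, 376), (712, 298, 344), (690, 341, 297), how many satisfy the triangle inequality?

3

(128,375,481): 128+375 > 481 → valid
(362,443,815): 362+443 ≤ 815 → not valid
(86,152,247): 86+152 ≤ 247 → not valid
(89,370,431): 89+370 > 431 → valid
(139,220,320): 139+220 > 320 → valid
(376,441,865): 376+441 ≤ 865 → not valid
(298,344,712): 298+344 ≤ 712 → not valid
(297,341,690): 297+341 ≤ 690 → not valid
3 of the 8 triples form a triangle.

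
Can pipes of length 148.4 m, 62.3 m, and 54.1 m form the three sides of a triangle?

No

The longest side is 148.4, but the other two sum to only 116.4.
116.4 < 148.4, so the triangle inequality fails.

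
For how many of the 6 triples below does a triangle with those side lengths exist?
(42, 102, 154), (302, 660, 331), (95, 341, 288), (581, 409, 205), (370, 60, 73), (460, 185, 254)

2

(42,102,154): 42+102 ≤ 154 → not valid
(302,331,660): 302+331 ≤ 660 → not valid
(95,288,341): 95+288 > 341 → valid
(205,409,581): 205+409 > 581 → valid
(60,73,370): 60+73 ≤ 370 → not valid
(185,254,460): 185+254 ≤ 460 → not valid
2 of the 6 triples form a triangle.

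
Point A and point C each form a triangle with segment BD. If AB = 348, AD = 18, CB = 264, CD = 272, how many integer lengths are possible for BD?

From triangle ABD: 330 < BD < 366.
From triangle CBD: 8 < BD < 536.
Intersection: 330 < BD < 366, so integers 331 through 365: 35 values.

35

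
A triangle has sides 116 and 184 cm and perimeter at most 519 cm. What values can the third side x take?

68 < x ≤ 219 cm

Triangle inequality alone gives 68 < x < 300.
The perimeter condition gives x ≤ 519 − 116 − 184 = 219.
Intersecting the two: 68 < x ≤ 219.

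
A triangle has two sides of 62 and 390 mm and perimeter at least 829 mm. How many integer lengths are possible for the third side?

75

Triangle inequality: 328 < x < 452. Perimeter ≥ 829 gives x ≥ 829 − 62 − 390 = 377.
So 377 ≤ x < 452; integers 377 through 451: 75 values.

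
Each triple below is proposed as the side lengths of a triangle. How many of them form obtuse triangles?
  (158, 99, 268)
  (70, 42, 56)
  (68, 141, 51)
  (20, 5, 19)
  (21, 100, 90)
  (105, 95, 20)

(158,99,268): 99+158 ≤ 268, not a triangle
(70,42,56): 42²+56² = 4900 = 70² → right
(68,141,51): 51+68 ≤ 141, not a triangle
(20,5,19): 5²+19² = 386 < 400 = 20² → obtuse
(21,100,90): 21²+90² = 8541 < 10000 = 100² → obtuse
(105,95,20): 20²+95² = 9425 < 11025 = 105² → obtuse
3 of the 6 are obtuse.

3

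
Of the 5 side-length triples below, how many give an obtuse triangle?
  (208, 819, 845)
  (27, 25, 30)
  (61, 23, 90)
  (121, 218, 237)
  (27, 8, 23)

(208,819,845): 208²+819² = 714025 = 845² → right
(27,25,30): 25²+27² = 1354 > 900 = 30² → acute
(61,23,90): 23+61 ≤ 90, not a triangle
(121,218,237): 121²+218² = 62165 > 56169 = 237² → acute
(27,8,23): 8²+23² = 593 < 729 = 27² → obtuse
1 of the 5 is obtuse.

1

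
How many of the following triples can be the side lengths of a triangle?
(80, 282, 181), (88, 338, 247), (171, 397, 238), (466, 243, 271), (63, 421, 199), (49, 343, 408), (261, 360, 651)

2

(80,181,282): 80+181 ≤ 282 → not valid
(88,247,338): 88+247 ≤ 338 → not valid
(171,238,397): 171+238 > 397 → valid
(243,271,466): 243+271 > 466 → valid
(63,199,421): 63+199 ≤ 421 → not valid
(49,343,408): 49+343 ≤ 408 → not valid
(261,360,651): 261+360 ≤ 651 → not valid
2 of the 7 triples form a triangle.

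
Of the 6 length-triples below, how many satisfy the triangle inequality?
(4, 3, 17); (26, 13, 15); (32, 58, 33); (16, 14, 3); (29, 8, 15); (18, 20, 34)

4

(3,4,17): 3+4 ≤ 17 → not valid
(13,15,26): 13+15 > 26 → valid
(32,33,58): 32+33 > 58 → valid
(3,14,16): 3+14 > 16 → valid
(8,15,29): 8+15 ≤ 29 → not valid
(18,20,34): 18+20 > 34 → valid
4 of the 6 triples form a triangle.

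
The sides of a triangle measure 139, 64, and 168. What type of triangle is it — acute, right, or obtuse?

Compare the square of the longest side to the sum of squares of the other two: 64² + 139² = 23417 < 28224 = 168².

obtuse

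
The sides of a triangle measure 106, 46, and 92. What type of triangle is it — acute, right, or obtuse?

obtuse

Compare the square of the longest side to the sum of squares of the other two: 46² + 92² = 10580 < 11236 = 106².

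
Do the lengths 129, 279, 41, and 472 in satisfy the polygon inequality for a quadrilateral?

No

For a quadrilateral, each side must be shorter than the sum of the others.
Here the longest side is 472, but the remaining 3 sides sum to only 449.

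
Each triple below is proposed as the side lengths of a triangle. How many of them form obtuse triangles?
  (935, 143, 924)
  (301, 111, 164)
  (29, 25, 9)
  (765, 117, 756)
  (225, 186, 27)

1

(935,143,924): 143²+924² = 874225 = 935² → right
(301,111,164): 111+164 ≤ 301, not a triangle
(29,25,9): 9²+25² = 706 < 841 = 29² → obtuse
(765,117,756): 117²+756² = 585225 = 765² → right
(225,186,27): 27+186 ≤ 225, not a triangle
1 of the 5 is obtuse.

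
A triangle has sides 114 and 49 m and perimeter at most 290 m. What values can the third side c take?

Triangle inequality alone gives 65 < c < 163.
The perimeter condition gives c ≤ 290 − 114 − 49 = 127.
Intersecting the two: 65 < c ≤ 127.

65 < c ≤ 127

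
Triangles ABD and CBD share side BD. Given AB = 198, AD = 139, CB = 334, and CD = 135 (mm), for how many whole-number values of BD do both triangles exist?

From triangle ABD: 59 < BD < 337.
From triangle CBD: 199 < BD < 469.
Intersection: 199 < BD < 337, so integers 200 through 336: 137 values.

137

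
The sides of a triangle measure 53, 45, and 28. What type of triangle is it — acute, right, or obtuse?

right

Compare the square of the longest side to the sum of squares of the other two: 28² + 45² = 2809 = 53².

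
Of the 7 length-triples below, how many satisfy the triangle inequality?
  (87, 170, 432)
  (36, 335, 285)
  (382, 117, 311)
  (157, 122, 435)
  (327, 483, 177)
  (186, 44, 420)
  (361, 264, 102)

3

(87,170,432): 87+170 ≤ 432 → not valid
(36,285,335): 36+285 ≤ 335 → not valid
(117,311,382): 117+311 > 382 → valid
(122,157,435): 122+157 ≤ 435 → not valid
(177,327,483): 177+327 > 483 → valid
(44,186,420): 44+186 ≤ 420 → not valid
(102,264,361): 102+264 > 361 → valid
3 of the 7 triples form a triangle.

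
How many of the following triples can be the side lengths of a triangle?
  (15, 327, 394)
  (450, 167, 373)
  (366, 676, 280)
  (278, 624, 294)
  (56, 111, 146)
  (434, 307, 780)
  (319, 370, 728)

(15,327,394): 15+327 ≤ 394 → not valid
(167,373,450): 167+373 > 450 → valid
(280,366,676): 280+366 ≤ 676 → not valid
(278,294,624): 278+294 ≤ 624 → not valid
(56,111,146): 56+111 > 146 → valid
(307,434,780): 307+434 ≤ 780 → not valid
(319,370,728): 319+370 ≤ 728 → not valid
2 of the 7 triples form a triangle.

2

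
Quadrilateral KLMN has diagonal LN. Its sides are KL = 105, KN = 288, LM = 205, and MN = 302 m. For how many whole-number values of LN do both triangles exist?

From triangle KLN: 183 < LN < 393.
From triangle MLN: 97 < LN < 507.
Intersection: 183 < LN < 393, so integers 184 through 392: 209 values.

209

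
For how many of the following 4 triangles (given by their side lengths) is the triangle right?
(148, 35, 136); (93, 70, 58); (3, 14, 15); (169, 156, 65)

(148,35,136): 35²+136² = 19721 < 21904 = 148² → obtuse
(93,70,58): 58²+70² = 8264 < 8649 = 93² → obtuse
(3,14,15): 3²+14² = 205 < 225 = 15² → obtuse
(169,156,65): 65²+156² = 28561 = 169² → right
1 of the 4 is right.

1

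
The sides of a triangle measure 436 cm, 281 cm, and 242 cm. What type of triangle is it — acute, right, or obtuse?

Compare the square of the longest side to the sum of squares of the other two: 242² + 281² = 137525 < 190096 = 436².

obtuse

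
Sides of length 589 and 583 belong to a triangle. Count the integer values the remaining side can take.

1165

The third side lies in the open interval (6, 1172).
Integers from 7 to 1171 inclusive: 1171 − 7 + 1 = 1165.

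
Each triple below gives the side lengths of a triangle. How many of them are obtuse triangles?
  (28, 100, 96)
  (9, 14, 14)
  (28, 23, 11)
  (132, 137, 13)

(28,100,96): 28²+96² = 10000 = 100² → right
(9,14,14): 9²+14² = 277 > 196 = 14² → acute
(28,23,11): 11²+23² = 650 < 784 = 28² → obtuse
(132,137,13): 13²+132² = 17593 < 18769 = 137² → obtuse
2 of the 4 are obtuse.

2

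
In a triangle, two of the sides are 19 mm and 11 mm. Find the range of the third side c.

8 < c < 30

By the triangle inequality, c must be less than 19 + 11 = 30 and greater than |19 − 11| = 8.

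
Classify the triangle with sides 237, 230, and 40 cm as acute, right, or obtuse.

Compare the square of the longest side to the sum of squares of the other two: 40² + 230² = 54500 < 56169 = 237².

obtuse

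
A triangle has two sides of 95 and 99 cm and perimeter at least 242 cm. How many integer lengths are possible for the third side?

146

Triangle inequality: 4 < x < 194. Perimeter ≥ 242 gives x ≥ 242 − 95 − 99 = 48.
So 48 ≤ x < 194; integers 48 through 193: 146 values.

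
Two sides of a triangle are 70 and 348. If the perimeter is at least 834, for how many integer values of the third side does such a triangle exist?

2

Triangle inequality: 278 < x < 418. Perimeter ≥ 834 gives x ≥ 834 − 70 − 348 = 416.
So 416 ≤ x < 418; integers 416 through 417: 2 values.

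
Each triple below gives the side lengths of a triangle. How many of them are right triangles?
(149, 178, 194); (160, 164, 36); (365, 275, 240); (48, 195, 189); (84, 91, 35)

4

(149,178,194): 149²+178² = 53885 > 37636 = 194² → acute
(160,164,36): 36²+160² = 26896 = 164² → right
(365,275,240): 240²+275² = 133225 = 365² → right
(48,195,189): 48²+189² = 38025 = 195² → right
(84,91,35): 35²+84² = 8281 = 91² → right
4 of the 5 are right.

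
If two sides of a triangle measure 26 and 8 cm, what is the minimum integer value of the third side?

19

The third side must be strictly greater than |26 − 8| = 18.
The smallest integer above 18 is 19.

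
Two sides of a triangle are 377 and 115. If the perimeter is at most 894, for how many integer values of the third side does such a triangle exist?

140

Triangle inequality: 262 < x < 492. Perimeter ≤ 894 gives x ≤ 894 − 377 − 115 = 402.
So 262 < x ≤ 402; integers 263 through 402: 140 values.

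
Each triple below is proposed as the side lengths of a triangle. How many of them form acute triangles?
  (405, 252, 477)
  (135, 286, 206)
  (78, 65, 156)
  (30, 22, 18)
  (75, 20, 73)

(405,252,477): 252²+405² = 227529 = 477² → right
(135,286,206): 135²+206² = 60661 < 81796 = 286² → obtuse
(78,65,156): 65+78 ≤ 156, not a triangle
(30,22,18): 18²+22² = 808 < 900 = 30² → obtuse
(75,20,73): 20²+73² = 5729 > 5625 = 75² → acute
1 of the 5 is acute.

1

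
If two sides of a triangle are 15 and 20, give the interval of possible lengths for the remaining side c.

By the triangle inequality, c must be less than 15 + 20 = 35 and greater than |15 − 20| = 5.

5 < c < 35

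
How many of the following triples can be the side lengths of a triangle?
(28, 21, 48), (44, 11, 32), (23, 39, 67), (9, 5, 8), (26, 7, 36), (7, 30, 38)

2

(21,28,48): 21+28 > 48 → valid
(11,32,44): 11+32 ≤ 44 → not valid
(23,39,67): 23+39 ≤ 67 → not valid
(5,8,9): 5+8 > 9 → valid
(7,26,36): 7+26 ≤ 36 → not valid
(7,30,38): 7+30 ≤ 38 → not valid
2 of the 6 triples form a triangle.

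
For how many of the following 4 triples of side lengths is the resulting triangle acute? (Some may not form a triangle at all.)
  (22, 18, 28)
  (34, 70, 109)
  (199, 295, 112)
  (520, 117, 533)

(22,18,28): 18²+22² = 808 > 784 = 28² → acute
(34,70,109): 34+70 ≤ 109, not a triangle
(199,295,112): 112²+199² = 52145 < 87025 = 295² → obtuse
(520,117,533): 117²+520² = 284089 = 533² → right
1 of the 4 is acute.

1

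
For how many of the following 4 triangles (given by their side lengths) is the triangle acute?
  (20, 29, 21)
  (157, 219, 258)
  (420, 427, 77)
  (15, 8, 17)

(20,29,21): 20²+21² = 841 = 29² → right
(157,219,258): 157²+219² = 72610 > 66564 = 258² → acute
(420,427,77): 77²+420² = 182329 = 427² → right
(15,8,17): 8²+15² = 289 = 17² → right
1 of the 4 is acute.

1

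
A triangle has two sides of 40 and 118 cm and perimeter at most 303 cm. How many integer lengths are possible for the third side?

67

Triangle inequality: 78 < x < 158. Perimeter ≤ 303 gives x ≤ 303 − 40 − 118 = 145.
So 78 < x ≤ 145; integers 79 through 145: 67 values.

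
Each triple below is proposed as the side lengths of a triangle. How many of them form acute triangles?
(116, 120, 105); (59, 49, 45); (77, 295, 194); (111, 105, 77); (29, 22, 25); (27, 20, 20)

(116,120,105): 105²+116² = 24481 > 14400 = 120² → acute
(59,49,45): 45²+49² = 4426 > 3481 = 59² → acute
(77,295,194): 77+194 ≤ 295, not a triangle
(111,105,77): 77²+105² = 16954 > 12321 = 111² → acute
(29,22,25): 22²+25² = 1109 > 841 = 29² → acute
(27,20,20): 20²+20² = 800 > 729 = 27² → acute
5 of the 6 are acute.

5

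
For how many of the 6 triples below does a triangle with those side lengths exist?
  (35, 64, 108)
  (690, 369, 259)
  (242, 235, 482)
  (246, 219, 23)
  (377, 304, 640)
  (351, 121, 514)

(35,64,108): 35+64 ≤ 108 → not valid
(259,369,690): 259+369 ≤ 690 → not valid
(235,242,482): 235+242 ≤ 482 → not valid
(23,219,246): 23+219 ≤ 246 → not valid
(304,377,640): 304+377 > 640 → valid
(121,351,514): 121+351 ≤ 514 → not valid
1 of the 6 triples forms a triangle.

1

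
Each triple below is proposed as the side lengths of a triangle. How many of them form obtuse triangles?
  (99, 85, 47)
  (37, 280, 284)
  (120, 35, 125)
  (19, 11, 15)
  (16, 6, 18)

4

(99,85,47): 47²+85² = 9434 < 9801 = 99² → obtuse
(37,280,284): 37²+280² = 79769 < 80656 = 284² → obtuse
(120,35,125): 35²+120² = 15625 = 125² → right
(19,11,15): 11²+15² = 346 < 361 = 19² → obtuse
(16,6,18): 6²+16² = 292 < 324 = 18² → obtuse
4 of the 5 are obtuse.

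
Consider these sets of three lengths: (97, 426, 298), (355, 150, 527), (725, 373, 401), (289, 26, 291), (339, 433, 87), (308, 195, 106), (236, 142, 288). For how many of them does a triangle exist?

(97,298,426): 97+298 ≤ 426 → not valid
(150,355,527): 150+355 ≤ 527 → not valid
(373,401,725): 373+401 > 725 → valid
(26,289,291): 26+289 > 291 → valid
(87,339,433): 87+339 ≤ 433 → not valid
(106,195,308): 106+195 ≤ 308 → not valid
(142,236,288): 142+236 > 288 → valid
3 of the 7 triples form a triangle.

3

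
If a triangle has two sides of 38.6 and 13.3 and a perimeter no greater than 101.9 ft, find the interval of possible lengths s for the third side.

25.3 < s ≤ 50.0 ft

Triangle inequality alone gives 25.3 < s < 51.9.
The perimeter condition gives s ≤ 101.9 − 38.6 − 13.3 = 50.0.
Intersecting the two: 25.3 < s ≤ 50.0.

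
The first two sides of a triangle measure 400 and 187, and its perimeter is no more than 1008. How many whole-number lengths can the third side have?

208

Triangle inequality: 213 < x < 587. Perimeter ≤ 1008 gives x ≤ 1008 − 400 − 187 = 421.
So 213 < x ≤ 421; integers 214 through 421: 208 values.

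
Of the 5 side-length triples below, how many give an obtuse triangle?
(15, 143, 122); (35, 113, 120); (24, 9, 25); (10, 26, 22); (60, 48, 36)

2

(15,143,122): 15+122 ≤ 143, not a triangle
(35,113,120): 35²+113² = 13994 < 14400 = 120² → obtuse
(24,9,25): 9²+24² = 657 > 625 = 25² → acute
(10,26,22): 10²+22² = 584 < 676 = 26² → obtuse
(60,48,36): 36²+48² = 3600 = 60² → right
2 of the 5 are obtuse.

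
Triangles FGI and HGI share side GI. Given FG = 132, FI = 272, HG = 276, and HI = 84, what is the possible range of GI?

From triangle FGI: |132 − 272| < GI < 132 + 272, i.e. 140 < GI < 404.
From triangle HGI: 192 < GI < 360.
Both must hold, so GI lies in the intersection.

192 < GI < 360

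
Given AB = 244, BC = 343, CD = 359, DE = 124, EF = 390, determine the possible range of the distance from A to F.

The maximum is all hops collinear in one direction: 244 + 343 + 359 + 124 + 390 = 1460.
The longest hop is 390; the others sum to 1070. Since 390 ≤ 1070, the path can fold back on itself completely, so the minimum distance is 0.

0 ≤ AF ≤ 1460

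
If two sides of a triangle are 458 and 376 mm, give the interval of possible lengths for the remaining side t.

By the triangle inequality, t must be less than 458 + 376 = 834 and greater than |458 − 376| = 82.

82 < t < 834 (mm)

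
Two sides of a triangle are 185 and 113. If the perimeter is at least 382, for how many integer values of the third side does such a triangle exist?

Triangle inequality: 72 < x < 298. Perimeter ≥ 382 gives x ≥ 382 − 185 − 113 = 84.
So 84 ≤ x < 298; integers 84 through 297: 214 values.

214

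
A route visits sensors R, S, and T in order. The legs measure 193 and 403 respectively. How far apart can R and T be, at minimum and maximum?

210 ≤ RT ≤ 596

By the triangle inequality, |193 − 403| ≤ RT ≤ 193 + 403.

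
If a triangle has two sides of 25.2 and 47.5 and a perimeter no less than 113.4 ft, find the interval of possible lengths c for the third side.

Triangle inequality alone gives 22.3 < c < 72.7.
The perimeter condition gives c ≥ 113.4 − 25.2 − 47.5 = 40.7.
Intersecting the two: 40.7 ≤ c < 72.7.

40.7 ≤ c < 72.7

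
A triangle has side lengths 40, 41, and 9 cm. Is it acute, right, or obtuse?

Compare the square of the longest side to the sum of squares of the other two: 9² + 40² = 1681 = 41².

right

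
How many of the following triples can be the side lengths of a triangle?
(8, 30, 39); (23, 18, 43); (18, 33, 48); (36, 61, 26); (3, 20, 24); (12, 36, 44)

(8,30,39): 8+30 ≤ 39 → not valid
(18,23,43): 18+23 ≤ 43 → not valid
(18,33,48): 18+33 > 48 → valid
(26,36,61): 26+36 > 61 → valid
(3,20,24): 3+20 ≤ 24 → not valid
(12,36,44): 12+36 > 44 → valid
3 of the 6 triples form a triangle.

3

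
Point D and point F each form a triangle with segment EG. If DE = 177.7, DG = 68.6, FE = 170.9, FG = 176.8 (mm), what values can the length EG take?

From triangle DEG: |177.7 − 68.6| < EG < 177.7 + 68.6, i.e. 109.1 < EG < 246.3.
From triangle FEG: 5.9 < EG < 347.7.
Both must hold, so EG lies in the intersection.

109.1 < EG < 246.3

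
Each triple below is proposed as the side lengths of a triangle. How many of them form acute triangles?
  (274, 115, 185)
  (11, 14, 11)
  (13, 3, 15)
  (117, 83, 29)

(274,115,185): 115²+185² = 47450 < 75076 = 274² → obtuse
(11,14,11): 11²+11² = 242 > 196 = 14² → acute
(13,3,15): 3²+13² = 178 < 225 = 15² → obtuse
(117,83,29): 29+83 ≤ 117, not a triangle
1 of the 4 is acute.

1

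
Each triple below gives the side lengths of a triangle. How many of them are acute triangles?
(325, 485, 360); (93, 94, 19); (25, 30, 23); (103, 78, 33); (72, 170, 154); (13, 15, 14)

(325,485,360): 325²+360² = 235225 = 485² → right
(93,94,19): 19²+93² = 9010 > 8836 = 94² → acute
(25,30,23): 23²+25² = 1154 > 900 = 30² → acute
(103,78,33): 33²+78² = 7173 < 10609 = 103² → obtuse
(72,170,154): 72²+154² = 28900 = 170² → right
(13,15,14): 13²+14² = 365 > 225 = 15² → acute
3 of the 6 are acute.

3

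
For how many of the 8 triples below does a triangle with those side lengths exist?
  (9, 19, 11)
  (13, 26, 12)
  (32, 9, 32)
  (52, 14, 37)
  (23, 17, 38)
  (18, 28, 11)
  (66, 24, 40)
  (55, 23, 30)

4

(9,11,19): 9+11 > 19 → valid
(12,13,26): 12+13 ≤ 26 → not valid
(9,32,32): 9+32 > 32 → valid
(14,37,52): 14+37 ≤ 52 → not valid
(17,23,38): 17+23 > 38 → valid
(11,18,28): 11+18 > 28 → valid
(24,40,66): 24+40 ≤ 66 → not valid
(23,30,55): 23+30 ≤ 55 → not valid
4 of the 8 triples form a triangle.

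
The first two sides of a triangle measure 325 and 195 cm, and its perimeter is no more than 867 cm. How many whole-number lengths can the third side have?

Triangle inequality: 130 < x < 520. Perimeter ≤ 867 gives x ≤ 867 − 325 − 195 = 347.
So 130 < x ≤ 347; integers 131 through 347: 217 values.

217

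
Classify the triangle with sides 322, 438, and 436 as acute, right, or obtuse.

Compare the square of the longest side to the sum of squares of the other two: 322² + 436² = 293780 > 191844 = 438².

acute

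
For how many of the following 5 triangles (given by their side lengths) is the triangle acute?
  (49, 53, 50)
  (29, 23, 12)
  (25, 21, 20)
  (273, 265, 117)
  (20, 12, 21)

4

(49,53,50): 49²+50² = 4901 > 2809 = 53² → acute
(29,23,12): 12²+23² = 673 < 841 = 29² → obtuse
(25,21,20): 20²+21² = 841 > 625 = 25² → acute
(273,265,117): 117²+265² = 83914 > 74529 = 273² → acute
(20,12,21): 12²+20² = 544 > 441 = 21² → acute
4 of the 5 are acute.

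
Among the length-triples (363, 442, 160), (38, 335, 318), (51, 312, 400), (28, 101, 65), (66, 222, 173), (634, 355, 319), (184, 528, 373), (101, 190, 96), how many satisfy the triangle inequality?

(160,363,442): 160+363 > 442 → valid
(38,318,335): 38+318 > 335 → valid
(51,312,400): 51+312 ≤ 400 → not valid
(28,65,101): 28+65 ≤ 101 → not valid
(66,173,222): 66+173 > 222 → valid
(319,355,634): 319+355 > 634 → valid
(184,373,528): 184+373 > 528 → valid
(96,101,190): 96+101 > 190 → valid
6 of the 8 triples form a triangle.

6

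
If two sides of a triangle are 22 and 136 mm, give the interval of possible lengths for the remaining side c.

By the triangle inequality, c must be less than 22 + 136 = 158 and greater than |22 − 136| = 114.

114 < c < 158 (mm)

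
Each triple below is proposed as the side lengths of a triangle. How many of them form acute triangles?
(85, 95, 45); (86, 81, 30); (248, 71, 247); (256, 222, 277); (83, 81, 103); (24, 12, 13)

(85,95,45): 45²+85² = 9250 > 9025 = 95² → acute
(86,81,30): 30²+81² = 7461 > 7396 = 86² → acute
(248,71,247): 71²+247² = 66050 > 61504 = 248² → acute
(256,222,277): 222²+256² = 114820 > 76729 = 277² → acute
(83,81,103): 81²+83² = 13450 > 10609 = 103² → acute
(24,12,13): 12²+13² = 313 < 576 = 24² → obtuse
5 of the 6 are acute.

5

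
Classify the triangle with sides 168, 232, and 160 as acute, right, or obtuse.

Compare the square of the longest side to the sum of squares of the other two: 160² + 168² = 53824 = 232².

right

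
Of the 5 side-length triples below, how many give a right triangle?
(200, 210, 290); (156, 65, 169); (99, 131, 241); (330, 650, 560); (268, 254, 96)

(200,210,290): 200²+210² = 84100 = 290² → right
(156,65,169): 65²+156² = 28561 = 169² → right
(99,131,241): 99+131 ≤ 241, not a triangle
(330,650,560): 330²+560² = 422500 = 650² → right
(268,254,96): 96²+254² = 73732 > 71824 = 268² → acute
3 of the 5 are right.

3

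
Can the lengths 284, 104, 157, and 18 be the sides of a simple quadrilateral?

No

For a quadrilateral, each side must be shorter than the sum of the others.
Here the longest side is 284, but the remaining 3 sides sum to only 279.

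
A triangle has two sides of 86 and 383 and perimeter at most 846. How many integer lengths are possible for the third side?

80

Triangle inequality: 297 < x < 469. Perimeter ≤ 846 gives x ≤ 846 − 86 − 383 = 377.
So 297 < x ≤ 377; integers 298 through 377: 80 values.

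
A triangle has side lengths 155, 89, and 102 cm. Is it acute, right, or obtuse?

obtuse

Compare the square of the longest side to the sum of squares of the other two: 89² + 102² = 18325 < 24025 = 155².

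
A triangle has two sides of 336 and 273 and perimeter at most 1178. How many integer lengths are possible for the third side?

Triangle inequality: 63 < x < 609. Perimeter ≤ 1178 gives x ≤ 1178 − 336 − 273 = 569.
So 63 < x ≤ 569; integers 64 through 569: 506 values.

506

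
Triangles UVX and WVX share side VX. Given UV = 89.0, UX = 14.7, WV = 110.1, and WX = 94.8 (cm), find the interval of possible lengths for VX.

From triangle UVX: |89.0 − 14.7| < VX < 89.0 + 14.7, i.e. 74.3 < VX < 103.7.
From triangle WVX: 15.3 < VX < 204.9.
Both must hold, so VX lies in the intersection.

74.3 < VX < 103.7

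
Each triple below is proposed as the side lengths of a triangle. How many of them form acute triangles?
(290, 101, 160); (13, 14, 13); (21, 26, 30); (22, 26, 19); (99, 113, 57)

(290,101,160): 101+160 ≤ 290, not a triangle
(13,14,13): 13²+13² = 338 > 196 = 14² → acute
(21,26,30): 21²+26² = 1117 > 900 = 30² → acute
(22,26,19): 19²+22² = 845 > 676 = 26² → acute
(99,113,57): 57²+99² = 13050 > 12769 = 113² → acute
4 of the 5 are acute.

4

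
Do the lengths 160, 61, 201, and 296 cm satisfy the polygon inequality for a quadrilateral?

A quadrilateral exists iff every side is shorter than the sum of the others — equivalently, the longest side is less than the sum of the rest.
Longest side 296 < 422 (sum of the remaining 3), so yes.

Yes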